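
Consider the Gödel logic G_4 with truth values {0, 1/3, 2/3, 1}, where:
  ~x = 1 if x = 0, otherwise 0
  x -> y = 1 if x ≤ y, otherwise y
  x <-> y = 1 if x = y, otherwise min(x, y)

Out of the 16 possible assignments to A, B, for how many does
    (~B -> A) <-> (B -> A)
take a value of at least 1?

7

A = 0, B = 0 ↦ 0  <
A = 0, B = 1/3 ↦ 0  <
A = 0, B = 2/3 ↦ 0  <
A = 0, B = 1 ↦ 0  <
A = 1/3, B = 0 ↦ 1/3  <
A = 1/3, B = 1/3 ↦ 1  ≥
A = 1/3, B = 2/3 ↦ 1/3  <
A = 1/3, B = 1 ↦ 1/3  <
A = 2/3, B = 0 ↦ 2/3  <
A = 2/3, B = 1/3 ↦ 1  ≥
A = 2/3, B = 2/3 ↦ 1  ≥
A = 2/3, B = 1 ↦ 2/3  <
A = 1, B = 0 ↦ 1  ≥
A = 1, B = 1/3 ↦ 1  ≥
A = 1, B = 2/3 ↦ 1  ≥
A = 1, B = 1 ↦ 1  ≥
So 7 of the 16 assignments meet the threshold.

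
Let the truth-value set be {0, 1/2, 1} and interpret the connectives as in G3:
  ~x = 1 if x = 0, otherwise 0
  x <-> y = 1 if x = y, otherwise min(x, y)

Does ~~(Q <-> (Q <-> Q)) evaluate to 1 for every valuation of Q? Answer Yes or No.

Counterexample: take Q = 0.
Q <-> Q = 0 <-> 0 = 1
Q <-> (Q <-> Q) = 0 <-> 1 = 0
~(Q <-> (Q <-> Q)) = ~0 = 1
~~(Q <-> (Q <-> Q)) = ~1 = 0
This gives 0 ≠ 1.

No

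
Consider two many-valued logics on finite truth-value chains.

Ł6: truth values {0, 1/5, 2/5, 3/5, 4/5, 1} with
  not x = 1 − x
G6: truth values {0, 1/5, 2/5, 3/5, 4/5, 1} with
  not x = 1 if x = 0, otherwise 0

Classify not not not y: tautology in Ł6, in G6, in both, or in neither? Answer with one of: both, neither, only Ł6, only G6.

neither

In Ł6: at y = 1/5 the value is 4/5 — not a tautology.
In G6: at y = 1/5 the value is 0 — not a tautology.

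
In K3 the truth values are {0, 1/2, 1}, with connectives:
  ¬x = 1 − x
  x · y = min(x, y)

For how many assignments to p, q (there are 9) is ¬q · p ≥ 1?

p = 0, q = 0 ↦ 0  <
p = 0, q = 1/2 ↦ 0  <
p = 0, q = 1 ↦ 0  <
p = 1/2, q = 0 ↦ 1/2  <
p = 1/2, q = 1/2 ↦ 1/2  <
p = 1/2, q = 1 ↦ 0  <
p = 1, q = 0 ↦ 1  ≥
p = 1, q = 1/2 ↦ 1/2  <
p = 1, q = 1 ↦ 0  <
So 1 of the 9 assignments meets the threshold.

1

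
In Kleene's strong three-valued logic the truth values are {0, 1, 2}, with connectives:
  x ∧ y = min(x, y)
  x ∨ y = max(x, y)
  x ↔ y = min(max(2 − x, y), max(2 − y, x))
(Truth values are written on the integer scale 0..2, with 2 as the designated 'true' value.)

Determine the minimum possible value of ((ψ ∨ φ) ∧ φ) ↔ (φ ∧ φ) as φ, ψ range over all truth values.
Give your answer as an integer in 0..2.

1

Take φ = 1, ψ = 0:
ψ ∨ φ = 0 ∨ 1 = 1
(ψ ∨ φ) ∧ φ = 1 ∧ 1 = 1
φ ∧ φ = 1 ∧ 1 = 1
((ψ ∨ φ) ∧ φ) ↔ (φ ∧ φ) = 1 ↔ 1 = 1
No assignment yields a value below 1, so this is the minimum.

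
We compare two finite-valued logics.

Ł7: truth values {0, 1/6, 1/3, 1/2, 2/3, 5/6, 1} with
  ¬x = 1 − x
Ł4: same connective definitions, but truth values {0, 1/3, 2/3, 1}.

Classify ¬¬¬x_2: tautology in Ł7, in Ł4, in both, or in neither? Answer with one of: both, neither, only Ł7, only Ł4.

neither

In Ł7: at x_2 = 1/6 the value is 5/6 — not a tautology.
In Ł4: at x_2 = 1/3 the value is 2/3 — not a tautology.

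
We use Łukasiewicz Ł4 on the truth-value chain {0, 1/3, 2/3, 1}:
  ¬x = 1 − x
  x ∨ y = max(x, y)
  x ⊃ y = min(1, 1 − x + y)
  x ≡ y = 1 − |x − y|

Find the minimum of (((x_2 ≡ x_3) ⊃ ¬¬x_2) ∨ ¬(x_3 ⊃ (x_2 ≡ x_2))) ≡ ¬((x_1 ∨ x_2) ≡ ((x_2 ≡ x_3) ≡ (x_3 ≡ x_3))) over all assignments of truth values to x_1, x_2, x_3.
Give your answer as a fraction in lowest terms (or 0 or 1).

0

Take x_1 = 0, x_2 = 0, x_3 = 0:
x_2 ≡ x_3 = 0 ≡ 0 = 1
¬x_2 = ¬0 = 1
¬¬x_2 = ¬1 = 0
(x_2 ≡ x_3) ⊃ ¬¬x_2 = 1 ⊃ 0 = 0
x_2 ≡ x_2 = 0 ≡ 0 = 1
x_3 ⊃ (x_2 ≡ x_2) = 0 ⊃ 1 = 1
¬(x_3 ⊃ (x_2 ≡ x_2)) = ¬1 = 0
((x_2 ≡ x_3) ⊃ ¬¬x_2) ∨ ¬(x_3 ⊃ (x_2 ≡ x_2)) = 0 ∨ 0 = 0
x_1 ∨ x_2 = 0 ∨ 0 = 0
x_2 ≡ x_3 = 0 ≡ 0 = 1
x_3 ≡ x_3 = 0 ≡ 0 = 1
(x_2 ≡ x_3) ≡ (x_3 ≡ x_3) = 1 ≡ 1 = 1
(x_1 ∨ x_2) ≡ ((x_2 ≡ x_3) ≡ (x_3 ≡ x_3)) = 0 ≡ 1 = 0
¬((x_1 ∨ x_2) ≡ ((x_2 ≡ x_3) ≡ (x_3 ≡ x_3))) = ¬0 = 1
(((x_2 ≡ x_3) ⊃ ¬¬x_2) ∨ ¬(x_3 ⊃ (x_2 ≡ x_2))) ≡ ¬((x_1 ∨ x_2) ≡ ((x_2 ≡ x_3) ≡ (x_3 ≡ x_3))) = 0 ≡ 1 = 0
No assignment yields a value below 0, so this is the minimum.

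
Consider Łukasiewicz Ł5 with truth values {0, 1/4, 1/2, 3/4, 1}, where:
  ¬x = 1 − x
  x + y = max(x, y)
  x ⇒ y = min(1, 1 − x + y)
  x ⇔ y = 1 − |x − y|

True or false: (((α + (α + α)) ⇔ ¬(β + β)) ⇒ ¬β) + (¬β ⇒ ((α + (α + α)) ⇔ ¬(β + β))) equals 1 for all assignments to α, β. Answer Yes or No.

Yes

At α = 1, β = 3/4, for instance:
α + α = 1 + 1 = 1
α + (α + α) = 1 + 1 = 1
β + β = 3/4 + 3/4 = 3/4
¬(β + β) = ¬3/4 = 1/4
(α + (α + α)) ⇔ ¬(β + β) = 1 ⇔ 1/4 = 1/4
¬β = ¬3/4 = 1/4
((α + (α + α)) ⇔ ¬(β + β)) ⇒ ¬β = 1/4 ⇒ 1/4 = 1
¬β ⇒ ((α + (α + α)) ⇔ ¬(β + β)) = 1/4 ⇒ 1/4 = 1
(((α + (α + α)) ⇔ ¬(β + β)) ⇒ ¬β) + (¬β ⇒ ((α + (α + α)) ⇔ ¬(β + β))) = 1 + 1 = 1
and checking the remaining 24 assignments likewise gives ≥ 1 in every case.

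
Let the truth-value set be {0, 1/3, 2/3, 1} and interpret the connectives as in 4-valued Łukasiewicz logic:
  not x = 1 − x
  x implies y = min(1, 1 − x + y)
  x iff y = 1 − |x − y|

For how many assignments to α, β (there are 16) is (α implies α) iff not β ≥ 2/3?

8

α = 0, β = 0 ↦ 1  ≥
α = 0, β = 1/3 ↦ 2/3  ≥
α = 0, β = 2/3 ↦ 1/3  <
α = 0, β = 1 ↦ 0  <
α = 1/3, β = 0 ↦ 1  ≥
α = 1/3, β = 1/3 ↦ 2/3  ≥
α = 1/3, β = 2/3 ↦ 1/3  <
α = 1/3, β = 1 ↦ 0  <
α = 2/3, β = 0 ↦ 1  ≥
α = 2/3, β = 1/3 ↦ 2/3  ≥
α = 2/3, β = 2/3 ↦ 1/3  <
α = 2/3, β = 1 ↦ 0  <
α = 1, β = 0 ↦ 1  ≥
α = 1, β = 1/3 ↦ 2/3  ≥
α = 1, β = 2/3 ↦ 1/3  <
α = 1, β = 1 ↦ 0  <
So 8 of the 16 assignments meet the threshold.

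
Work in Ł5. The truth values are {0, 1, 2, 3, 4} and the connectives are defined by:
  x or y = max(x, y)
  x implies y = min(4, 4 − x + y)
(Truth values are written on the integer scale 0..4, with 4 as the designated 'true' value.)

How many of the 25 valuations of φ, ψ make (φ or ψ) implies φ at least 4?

value 4: 15 assignments (counts)
value 3: 4 assignments
value 2: 3 assignments
value 1: 2 assignments
value 0: 1 assignment
So 15 of the 25 assignments meet the threshold.

15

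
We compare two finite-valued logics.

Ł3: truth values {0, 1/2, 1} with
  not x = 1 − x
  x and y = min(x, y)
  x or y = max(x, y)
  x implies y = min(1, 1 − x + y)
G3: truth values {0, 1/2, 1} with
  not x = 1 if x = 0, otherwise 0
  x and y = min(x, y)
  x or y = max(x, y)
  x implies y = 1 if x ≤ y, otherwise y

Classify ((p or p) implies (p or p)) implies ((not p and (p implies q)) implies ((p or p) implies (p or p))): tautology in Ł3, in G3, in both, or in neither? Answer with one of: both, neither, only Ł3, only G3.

both

In Ł3: every assignment gives 1 — tautology.
In G3: every assignment gives 1 — tautology.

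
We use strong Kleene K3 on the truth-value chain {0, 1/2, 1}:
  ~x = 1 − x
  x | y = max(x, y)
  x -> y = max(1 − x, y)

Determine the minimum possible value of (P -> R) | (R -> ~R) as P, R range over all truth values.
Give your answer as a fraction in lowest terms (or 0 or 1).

Take P = 1/2, R = 1/2:
P -> R = 1/2 -> 1/2 = 1/2
~R = ~1/2 = 1/2
R -> ~R = 1/2 -> 1/2 = 1/2
(P -> R) | (R -> ~R) = 1/2 | 1/2 = 1/2
No assignment yields a value below 1/2, so this is the minimum.

1/2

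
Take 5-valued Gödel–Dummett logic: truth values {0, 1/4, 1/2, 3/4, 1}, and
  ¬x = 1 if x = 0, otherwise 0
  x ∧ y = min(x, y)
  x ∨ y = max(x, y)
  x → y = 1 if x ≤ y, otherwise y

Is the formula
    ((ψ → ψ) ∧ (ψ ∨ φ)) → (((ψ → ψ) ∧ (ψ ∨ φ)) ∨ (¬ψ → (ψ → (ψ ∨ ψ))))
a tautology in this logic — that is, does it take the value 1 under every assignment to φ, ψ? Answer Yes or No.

Yes

At φ = 1/4, ψ = 1/2, for instance:
ψ → ψ = 1/2 → 1/2 = 1
ψ ∨ φ = 1/2 ∨ 1/4 = 1/2
(ψ → ψ) ∧ (ψ ∨ φ) = 1 ∧ 1/2 = 1/2
¬ψ = ¬1/2 = 0
ψ ∨ ψ = 1/2 ∨ 1/2 = 1/2
ψ → (ψ ∨ ψ) = 1/2 → 1/2 = 1
¬ψ → (ψ → (ψ ∨ ψ)) = 0 → 1 = 1
((ψ → ψ) ∧ (ψ ∨ φ)) ∨ (¬ψ → (ψ → (ψ ∨ ψ))) = 1/2 ∨ 1 = 1
((ψ → ψ) ∧ (ψ ∨ φ)) → (((ψ → ψ) ∧ (ψ ∨ φ)) ∨ (¬ψ → (ψ → (ψ ∨ ψ)))) = 1/2 → 1 = 1
and checking the remaining 24 assignments likewise gives ≥ 1 in every case.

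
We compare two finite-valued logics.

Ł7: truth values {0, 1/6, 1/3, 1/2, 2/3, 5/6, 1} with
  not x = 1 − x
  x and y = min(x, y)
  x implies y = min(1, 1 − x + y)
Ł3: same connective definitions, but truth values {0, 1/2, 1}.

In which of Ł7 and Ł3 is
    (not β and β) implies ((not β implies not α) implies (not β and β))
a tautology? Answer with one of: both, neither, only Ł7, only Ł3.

In Ł7: every assignment gives 1 — tautology.
In Ł3: every assignment gives 1 — tautology.

both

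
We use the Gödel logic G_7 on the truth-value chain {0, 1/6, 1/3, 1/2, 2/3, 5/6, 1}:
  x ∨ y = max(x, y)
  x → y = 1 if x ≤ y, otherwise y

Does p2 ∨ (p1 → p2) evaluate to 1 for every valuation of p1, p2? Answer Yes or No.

Counterexample: take p1 = 1/6, p2 = 0.
p1 → p2 = 1/6 → 0 = 0
p2 ∨ (p1 → p2) = 0 ∨ 0 = 0
This gives 0 ≠ 1.

No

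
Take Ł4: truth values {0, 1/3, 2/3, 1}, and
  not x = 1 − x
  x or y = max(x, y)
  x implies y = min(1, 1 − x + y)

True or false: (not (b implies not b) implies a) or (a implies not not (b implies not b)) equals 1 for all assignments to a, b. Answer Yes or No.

Counterexample: take a = 1/3, b = 1.
not b = not 1 = 0
b implies not b = 1 implies 0 = 0
not (b implies not b) = not 0 = 1
not (b implies not b) implies a = 1 implies 1/3 = 1/3
not b = not 1 = 0
b implies not b = 1 implies 0 = 0
not (b implies not b) = not 0 = 1
not not (b implies not b) = not 1 = 0
a implies not not (b implies not b) = 1/3 implies 0 = 2/3
(not (b implies not b) implies a) or (a implies not not (b implies not b)) = 1/3 or 2/3 = 2/3
This gives 2/3 ≠ 1.

No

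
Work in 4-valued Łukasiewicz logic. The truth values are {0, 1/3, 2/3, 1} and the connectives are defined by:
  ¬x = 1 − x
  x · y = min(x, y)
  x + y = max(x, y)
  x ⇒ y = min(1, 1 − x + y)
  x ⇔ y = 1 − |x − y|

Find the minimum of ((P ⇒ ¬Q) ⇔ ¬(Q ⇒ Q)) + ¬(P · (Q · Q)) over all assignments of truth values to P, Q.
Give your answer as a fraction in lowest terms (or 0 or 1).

1/3

Take P = 2/3, Q = 2/3:
¬Q = ¬2/3 = 1/3
P ⇒ ¬Q = 2/3 ⇒ 1/3 = 2/3
Q ⇒ Q = 2/3 ⇒ 2/3 = 1
¬(Q ⇒ Q) = ¬1 = 0
(P ⇒ ¬Q) ⇔ ¬(Q ⇒ Q) = 2/3 ⇔ 0 = 1/3
Q · Q = 2/3 · 2/3 = 2/3
P · (Q · Q) = 2/3 · 2/3 = 2/3
¬(P · (Q · Q)) = ¬2/3 = 1/3
((P ⇒ ¬Q) ⇔ ¬(Q ⇒ Q)) + ¬(P · (Q · Q)) = 1/3 + 1/3 = 1/3
No assignment yields a value below 1/3, so this is the minimum.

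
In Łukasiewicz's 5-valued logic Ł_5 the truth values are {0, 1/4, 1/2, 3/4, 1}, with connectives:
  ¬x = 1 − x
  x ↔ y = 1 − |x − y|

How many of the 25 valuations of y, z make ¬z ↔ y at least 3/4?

13

value 1: 5 assignments (counts)
value 3/4: 8 assignments (counts)
value 1/2: 6 assignments
value 1/4: 4 assignments
value 0: 2 assignments
So 13 of the 25 assignments meet the threshold.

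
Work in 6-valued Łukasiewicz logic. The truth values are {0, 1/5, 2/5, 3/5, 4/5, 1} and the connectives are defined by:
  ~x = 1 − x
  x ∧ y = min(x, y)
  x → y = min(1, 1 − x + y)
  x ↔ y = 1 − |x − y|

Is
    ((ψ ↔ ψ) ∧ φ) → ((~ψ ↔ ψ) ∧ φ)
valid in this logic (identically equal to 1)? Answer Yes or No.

Counterexample: take φ = 1/5, ψ = 0.
ψ ↔ ψ = 0 ↔ 0 = 1
(ψ ↔ ψ) ∧ φ = 1 ∧ 1/5 = 1/5
~ψ = ~0 = 1
~ψ ↔ ψ = 1 ↔ 0 = 0
(~ψ ↔ ψ) ∧ φ = 0 ∧ 1/5 = 0
((ψ ↔ ψ) ∧ φ) → ((~ψ ↔ ψ) ∧ φ) = 1/5 → 0 = 4/5
This gives 4/5 ≠ 1.

No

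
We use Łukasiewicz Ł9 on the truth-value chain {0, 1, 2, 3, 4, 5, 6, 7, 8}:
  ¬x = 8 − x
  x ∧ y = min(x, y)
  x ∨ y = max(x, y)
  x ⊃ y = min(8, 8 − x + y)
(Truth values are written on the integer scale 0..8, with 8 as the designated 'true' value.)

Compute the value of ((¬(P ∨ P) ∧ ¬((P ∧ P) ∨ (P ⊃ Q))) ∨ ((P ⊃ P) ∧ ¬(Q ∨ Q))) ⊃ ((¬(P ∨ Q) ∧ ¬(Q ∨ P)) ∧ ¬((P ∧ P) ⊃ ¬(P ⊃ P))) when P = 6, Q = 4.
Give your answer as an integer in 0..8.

P ∨ P = 6 ∨ 6 = 6
¬(P ∨ P) = ¬6 = 2
P ∧ P = 6 ∧ 6 = 6
P ⊃ Q = 6 ⊃ 4 = 6
(P ∧ P) ∨ (P ⊃ Q) = 6 ∨ 6 = 6
¬((P ∧ P) ∨ (P ⊃ Q)) = ¬6 = 2
¬(P ∨ P) ∧ ¬((P ∧ P) ∨ (P ⊃ Q)) = 2 ∧ 2 = 2
P ⊃ P = 6 ⊃ 6 = 8
Q ∨ Q = 4 ∨ 4 = 4
¬(Q ∨ Q) = ¬4 = 4
(P ⊃ P) ∧ ¬(Q ∨ Q) = 8 ∧ 4 = 4
(¬(P ∨ P) ∧ ¬((P ∧ P) ∨ (P ⊃ Q))) ∨ ((P ⊃ P) ∧ ¬(Q ∨ Q)) = 2 ∨ 4 = 4
P ∨ Q = 6 ∨ 4 = 6
¬(P ∨ Q) = ¬6 = 2
Q ∨ P = 4 ∨ 6 = 6
¬(Q ∨ P) = ¬6 = 2
¬(P ∨ Q) ∧ ¬(Q ∨ P) = 2 ∧ 2 = 2
P ∧ P = 6 ∧ 6 = 6
P ⊃ P = 6 ⊃ 6 = 8
¬(P ⊃ P) = ¬8 = 0
(P ∧ P) ⊃ ¬(P ⊃ P) = 6 ⊃ 0 = 2
¬((P ∧ P) ⊃ ¬(P ⊃ P)) = ¬2 = 6
(¬(P ∨ Q) ∧ ¬(Q ∨ P)) ∧ ¬((P ∧ P) ⊃ ¬(P ⊃ P)) = 2 ∧ 6 = 2
((¬(P ∨ P) ∧ ¬((P ∧ P) ∨ (P ⊃ Q))) ∨ ((P ⊃ P) ∧ ¬(Q ∨ Q))) ⊃ ((¬(P ∨ Q) ∧ ¬(Q ∨ P)) ∧ ¬((P ∧ P) ⊃ ¬(P ⊃ P))) = 4 ⊃ 2 = 6

6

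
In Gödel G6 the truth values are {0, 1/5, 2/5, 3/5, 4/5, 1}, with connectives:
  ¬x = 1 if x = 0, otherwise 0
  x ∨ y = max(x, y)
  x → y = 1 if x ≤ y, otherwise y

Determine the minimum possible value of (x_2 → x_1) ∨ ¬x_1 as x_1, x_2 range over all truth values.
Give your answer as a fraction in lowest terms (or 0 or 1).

1/5

Take x_1 = 1/5, x_2 = 2/5:
x_2 → x_1 = 2/5 → 1/5 = 1/5
¬x_1 = ¬1/5 = 0
(x_2 → x_1) ∨ ¬x_1 = 1/5 ∨ 0 = 1/5
No assignment yields a value below 1/5, so this is the minimum.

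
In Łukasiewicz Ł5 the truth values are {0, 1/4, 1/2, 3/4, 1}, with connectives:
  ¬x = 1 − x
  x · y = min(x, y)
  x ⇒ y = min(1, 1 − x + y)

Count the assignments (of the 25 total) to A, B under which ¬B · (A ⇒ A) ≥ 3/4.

value 1: 5 assignments (counts)
value 3/4: 5 assignments (counts)
value 1/2: 5 assignments
value 1/4: 5 assignments
value 0: 5 assignments
So 10 of the 25 assignments meet the threshold.

10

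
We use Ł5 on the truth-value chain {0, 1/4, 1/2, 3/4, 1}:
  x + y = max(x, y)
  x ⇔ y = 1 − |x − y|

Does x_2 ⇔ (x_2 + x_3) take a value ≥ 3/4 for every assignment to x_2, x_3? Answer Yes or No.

Counterexample: take x_2 = 0, x_3 = 1/2.
x_2 + x_3 = 0 + 1/2 = 1/2
x_2 ⇔ (x_2 + x_3) = 0 ⇔ 1/2 = 1/2
This gives 1/2, which is below 3/4.

No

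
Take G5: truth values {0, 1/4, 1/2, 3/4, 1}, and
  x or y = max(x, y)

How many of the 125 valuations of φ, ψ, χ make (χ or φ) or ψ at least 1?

value 1: 61 assignments (counts)
value 3/4: 37 assignments
value 1/2: 19 assignments
value 1/4: 7 assignments
value 0: 1 assignment
So 61 of the 125 assignments meet the threshold.

61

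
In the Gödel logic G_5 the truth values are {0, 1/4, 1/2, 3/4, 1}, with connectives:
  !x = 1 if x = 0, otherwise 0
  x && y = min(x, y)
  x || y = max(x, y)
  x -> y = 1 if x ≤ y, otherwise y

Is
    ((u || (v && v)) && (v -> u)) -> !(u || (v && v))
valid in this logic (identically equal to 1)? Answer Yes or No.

No

Counterexample: take u = 1/4, v = 0.
v && v = 0 && 0 = 0
u || (v && v) = 1/4 || 0 = 1/4
v -> u = 0 -> 1/4 = 1
(u || (v && v)) && (v -> u) = 1/4 && 1 = 1/4
!(u || (v && v)) = !1/4 = 0
((u || (v && v)) && (v -> u)) -> !(u || (v && v)) = 1/4 -> 0 = 0
This gives 0 ≠ 1.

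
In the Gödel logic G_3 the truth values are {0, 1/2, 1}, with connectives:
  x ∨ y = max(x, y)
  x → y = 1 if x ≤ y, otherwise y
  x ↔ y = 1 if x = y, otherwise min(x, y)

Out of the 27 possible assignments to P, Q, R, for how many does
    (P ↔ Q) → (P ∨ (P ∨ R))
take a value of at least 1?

23

value 1: 23 assignments (counts)
value 1/2: 3 assignments
value 0: 1 assignment
So 23 of the 27 assignments meet the threshold.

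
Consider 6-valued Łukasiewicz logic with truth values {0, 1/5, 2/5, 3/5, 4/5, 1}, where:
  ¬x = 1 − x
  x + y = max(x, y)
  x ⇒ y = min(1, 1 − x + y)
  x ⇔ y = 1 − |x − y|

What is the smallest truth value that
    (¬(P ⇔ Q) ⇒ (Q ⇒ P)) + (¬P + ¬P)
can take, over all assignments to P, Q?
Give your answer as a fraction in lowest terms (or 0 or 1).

Take P = 1/5, Q = 4/5:
P ⇔ Q = 1/5 ⇔ 4/5 = 2/5
¬(P ⇔ Q) = ¬2/5 = 3/5
Q ⇒ P = 4/5 ⇒ 1/5 = 2/5
¬(P ⇔ Q) ⇒ (Q ⇒ P) = 3/5 ⇒ 2/5 = 4/5
¬P = ¬1/5 = 4/5
¬P = ¬1/5 = 4/5
¬P + ¬P = 4/5 + 4/5 = 4/5
(¬(P ⇔ Q) ⇒ (Q ⇒ P)) + (¬P + ¬P) = 4/5 + 4/5 = 4/5
No assignment yields a value below 4/5, so this is the minimum.

4/5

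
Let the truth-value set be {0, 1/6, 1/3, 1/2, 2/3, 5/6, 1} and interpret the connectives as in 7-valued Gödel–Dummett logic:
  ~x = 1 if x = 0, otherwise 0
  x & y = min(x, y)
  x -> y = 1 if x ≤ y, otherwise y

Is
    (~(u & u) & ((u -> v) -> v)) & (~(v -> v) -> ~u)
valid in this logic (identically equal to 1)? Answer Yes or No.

Counterexample: take u = 0, v = 0.
u & u = 0 & 0 = 0
~(u & u) = ~0 = 1
u -> v = 0 -> 0 = 1
(u -> v) -> v = 1 -> 0 = 0
~(u & u) & ((u -> v) -> v) = 1 & 0 = 0
v -> v = 0 -> 0 = 1
~(v -> v) = ~1 = 0
~u = ~0 = 1
~(v -> v) -> ~u = 0 -> 1 = 1
(~(u & u) & ((u -> v) -> v)) & (~(v -> v) -> ~u) = 0 & 1 = 0
This gives 0 ≠ 1.

No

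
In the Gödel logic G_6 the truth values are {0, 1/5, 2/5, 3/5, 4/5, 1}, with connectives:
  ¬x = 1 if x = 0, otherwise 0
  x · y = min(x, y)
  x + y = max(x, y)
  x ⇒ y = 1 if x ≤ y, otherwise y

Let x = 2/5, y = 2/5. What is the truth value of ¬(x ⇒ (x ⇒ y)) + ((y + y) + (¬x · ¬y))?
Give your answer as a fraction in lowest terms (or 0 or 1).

2/5

x ⇒ y = 2/5 ⇒ 2/5 = 1
x ⇒ (x ⇒ y) = 2/5 ⇒ 1 = 1
¬(x ⇒ (x ⇒ y)) = ¬1 = 0
y + y = 2/5 + 2/5 = 2/5
¬x = ¬2/5 = 0
¬y = ¬2/5 = 0
¬x · ¬y = 0 · 0 = 0
(y + y) + (¬x · ¬y) = 2/5 + 0 = 2/5
¬(x ⇒ (x ⇒ y)) + ((y + y) + (¬x · ¬y)) = 0 + 2/5 = 2/5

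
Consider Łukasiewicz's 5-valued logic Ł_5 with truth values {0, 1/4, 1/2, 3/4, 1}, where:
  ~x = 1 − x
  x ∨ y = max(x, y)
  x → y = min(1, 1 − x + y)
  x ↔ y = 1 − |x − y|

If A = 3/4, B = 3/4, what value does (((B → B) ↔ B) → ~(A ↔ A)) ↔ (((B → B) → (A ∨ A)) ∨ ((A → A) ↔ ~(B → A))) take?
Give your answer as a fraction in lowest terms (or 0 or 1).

B → B = 3/4 → 3/4 = 1
(B → B) ↔ B = 1 ↔ 3/4 = 3/4
A ↔ A = 3/4 ↔ 3/4 = 1
~(A ↔ A) = ~1 = 0
((B → B) ↔ B) → ~(A ↔ A) = 3/4 → 0 = 1/4
B → B = 3/4 → 3/4 = 1
A ∨ A = 3/4 ∨ 3/4 = 3/4
(B → B) → (A ∨ A) = 1 → 3/4 = 3/4
A → A = 3/4 → 3/4 = 1
B → A = 3/4 → 3/4 = 1
~(B → A) = ~1 = 0
(A → A) ↔ ~(B → A) = 1 ↔ 0 = 0
((B → B) → (A ∨ A)) ∨ ((A → A) ↔ ~(B → A)) = 3/4 ∨ 0 = 3/4
(((B → B) ↔ B) → ~(A ↔ A)) ↔ (((B → B) → (A ∨ A)) ∨ ((A → A) ↔ ~(B → A))) = 1/4 ↔ 3/4 = 1/2

1/2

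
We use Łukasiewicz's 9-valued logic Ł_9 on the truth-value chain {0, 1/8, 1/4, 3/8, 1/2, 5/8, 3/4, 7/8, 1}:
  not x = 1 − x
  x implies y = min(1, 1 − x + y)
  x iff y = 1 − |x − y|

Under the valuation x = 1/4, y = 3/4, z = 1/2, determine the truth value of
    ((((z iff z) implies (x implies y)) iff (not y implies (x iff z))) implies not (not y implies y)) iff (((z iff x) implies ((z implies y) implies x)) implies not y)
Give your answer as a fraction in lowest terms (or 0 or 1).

z iff z = 1/2 iff 1/2 = 1
x implies y = 1/4 implies 3/4 = 1
(z iff z) implies (x implies y) = 1 implies 1 = 1
not y = not 3/4 = 1/4
x iff z = 1/4 iff 1/2 = 3/4
not y implies (x iff z) = 1/4 implies 3/4 = 1
((z iff z) implies (x implies y)) iff (not y implies (x iff z)) = 1 iff 1 = 1
not y = not 3/4 = 1/4
not y implies y = 1/4 implies 3/4 = 1
not (not y implies y) = not 1 = 0
(((z iff z) implies (x implies y)) iff (not y implies (x iff z))) implies not (not y implies y) = 1 implies 0 = 0
z iff x = 1/2 iff 1/4 = 3/4
z implies y = 1/2 implies 3/4 = 1
(z implies y) implies x = 1 implies 1/4 = 1/4
(z iff x) implies ((z implies y) implies x) = 3/4 implies 1/4 = 1/2
not y = not 3/4 = 1/4
((z iff x) implies ((z implies y) implies x)) implies not y = 1/2 implies 1/4 = 3/4
((((z iff z) implies (x implies y)) iff (not y implies (x iff z))) implies not (not y implies y)) iff (((z iff x) implies ((z implies y) implies x)) implies not y) = 0 iff 3/4 = 1/4

1/4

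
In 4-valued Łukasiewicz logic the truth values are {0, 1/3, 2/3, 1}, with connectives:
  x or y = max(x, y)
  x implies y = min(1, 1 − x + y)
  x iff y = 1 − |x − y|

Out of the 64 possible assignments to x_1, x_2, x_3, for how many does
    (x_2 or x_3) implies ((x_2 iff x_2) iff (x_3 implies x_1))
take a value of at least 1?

46

value 1: 46 assignments (counts)
value 2/3: 9 assignments
value 1/3: 5 assignments
value 0: 4 assignments
So 46 of the 64 assignments meet the threshold.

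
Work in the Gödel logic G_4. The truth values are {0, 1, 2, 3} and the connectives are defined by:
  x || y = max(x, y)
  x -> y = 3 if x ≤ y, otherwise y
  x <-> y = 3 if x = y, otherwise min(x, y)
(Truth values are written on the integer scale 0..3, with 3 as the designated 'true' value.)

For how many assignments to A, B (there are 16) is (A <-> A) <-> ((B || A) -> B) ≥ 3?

A = 0, B = 0 ↦ 3  ≥
A = 0, B = 1 ↦ 3  ≥
A = 0, B = 2 ↦ 3  ≥
A = 0, B = 3 ↦ 3  ≥
A = 1, B = 0 ↦ 0  <
A = 1, B = 1 ↦ 3  ≥
A = 1, B = 2 ↦ 3  ≥
A = 1, B = 3 ↦ 3  ≥
A = 2, B = 0 ↦ 0  <
A = 2, B = 1 ↦ 1  <
A = 2, B = 2 ↦ 3  ≥
A = 2, B = 3 ↦ 3  ≥
A = 3, B = 0 ↦ 0  <
A = 3, B = 1 ↦ 1  <
A = 3, B = 2 ↦ 2  <
A = 3, B = 3 ↦ 3  ≥
So 10 of the 16 assignments meet the threshold.

10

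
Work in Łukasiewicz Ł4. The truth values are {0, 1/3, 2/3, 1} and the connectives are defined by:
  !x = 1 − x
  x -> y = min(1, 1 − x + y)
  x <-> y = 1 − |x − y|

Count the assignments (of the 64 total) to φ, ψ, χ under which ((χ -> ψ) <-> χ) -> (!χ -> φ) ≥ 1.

value 1: 62 assignments (counts)
value 2/3: 2 assignments
So 62 of the 64 assignments meet the threshold.

62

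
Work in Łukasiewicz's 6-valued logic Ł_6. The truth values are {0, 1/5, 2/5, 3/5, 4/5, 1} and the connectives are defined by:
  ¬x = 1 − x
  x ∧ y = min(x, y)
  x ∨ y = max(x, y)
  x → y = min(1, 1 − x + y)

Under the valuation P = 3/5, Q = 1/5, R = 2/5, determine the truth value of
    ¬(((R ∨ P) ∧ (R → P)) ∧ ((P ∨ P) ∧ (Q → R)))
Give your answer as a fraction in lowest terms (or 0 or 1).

2/5

R ∨ P = 2/5 ∨ 3/5 = 3/5
R → P = 2/5 → 3/5 = 1
(R ∨ P) ∧ (R → P) = 3/5 ∧ 1 = 3/5
P ∨ P = 3/5 ∨ 3/5 = 3/5
Q → R = 1/5 → 2/5 = 1
(P ∨ P) ∧ (Q → R) = 3/5 ∧ 1 = 3/5
((R ∨ P) ∧ (R → P)) ∧ ((P ∨ P) ∧ (Q → R)) = 3/5 ∧ 3/5 = 3/5
¬(((R ∨ P) ∧ (R → P)) ∧ ((P ∨ P) ∧ (Q → R))) = ¬3/5 = 2/5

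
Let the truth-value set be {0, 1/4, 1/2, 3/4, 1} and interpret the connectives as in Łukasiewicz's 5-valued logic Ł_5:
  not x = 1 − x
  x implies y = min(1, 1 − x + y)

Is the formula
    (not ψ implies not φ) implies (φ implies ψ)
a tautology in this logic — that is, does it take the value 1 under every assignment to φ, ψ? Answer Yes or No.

Yes

At φ = 1/4, ψ = 1/4, for instance:
not ψ = not 1/4 = 3/4
not φ = not 1/4 = 3/4
not ψ implies not φ = 3/4 implies 3/4 = 1
φ implies ψ = 1/4 implies 1/4 = 1
(not ψ implies not φ) implies (φ implies ψ) = 1 implies 1 = 1
and checking the remaining 24 assignments likewise gives ≥ 1 in every case.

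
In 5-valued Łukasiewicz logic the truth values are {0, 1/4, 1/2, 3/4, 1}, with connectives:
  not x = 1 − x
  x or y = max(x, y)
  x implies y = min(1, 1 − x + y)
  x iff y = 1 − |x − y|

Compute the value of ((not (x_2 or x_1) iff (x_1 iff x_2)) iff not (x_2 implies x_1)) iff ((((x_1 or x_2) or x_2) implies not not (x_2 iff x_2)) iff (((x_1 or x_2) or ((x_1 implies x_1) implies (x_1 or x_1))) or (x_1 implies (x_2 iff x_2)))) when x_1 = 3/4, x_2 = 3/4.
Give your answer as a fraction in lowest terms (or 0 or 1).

3/4

x_2 or x_1 = 3/4 or 3/4 = 3/4
not (x_2 or x_1) = not 3/4 = 1/4
x_1 iff x_2 = 3/4 iff 3/4 = 1
not (x_2 or x_1) iff (x_1 iff x_2) = 1/4 iff 1 = 1/4
x_2 implies x_1 = 3/4 implies 3/4 = 1
not (x_2 implies x_1) = not 1 = 0
(not (x_2 or x_1) iff (x_1 iff x_2)) iff not (x_2 implies x_1) = 1/4 iff 0 = 3/4
x_1 or x_2 = 3/4 or 3/4 = 3/4
(x_1 or x_2) or x_2 = 3/4 or 3/4 = 3/4
x_2 iff x_2 = 3/4 iff 3/4 = 1
not (x_2 iff x_2) = not 1 = 0
not not (x_2 iff x_2) = not 0 = 1
((x_1 or x_2) or x_2) implies not not (x_2 iff x_2) = 3/4 implies 1 = 1
x_1 or x_2 = 3/4 or 3/4 = 3/4
x_1 implies x_1 = 3/4 implies 3/4 = 1
x_1 or x_1 = 3/4 or 3/4 = 3/4
(x_1 implies x_1) implies (x_1 or x_1) = 1 implies 3/4 = 3/4
(x_1 or x_2) or ((x_1 implies x_1) implies (x_1 or x_1)) = 3/4 or 3/4 = 3/4
x_2 iff x_2 = 3/4 iff 3/4 = 1
x_1 implies (x_2 iff x_2) = 3/4 implies 1 = 1
((x_1 or x_2) or ((x_1 implies x_1) implies (x_1 or x_1))) or (x_1 implies (x_2 iff x_2)) = 3/4 or 1 = 1
(((x_1 or x_2) or x_2) implies not not (x_2 iff x_2)) iff (((x_1 or x_2) or ((x_1 implies x_1) implies (x_1 or x_1))) or (x_1 implies (x_2 iff x_2))) = 1 iff 1 = 1
((not (x_2 or x_1) iff (x_1 iff x_2)) iff not (x_2 implies x_1)) iff ((((x_1 or x_2) or x_2) implies not not (x_2 iff x_2)) iff (((x_1 or x_2) or ((x_1 implies x_1) implies (x_1 or x_1))) or (x_1 implies (x_2 iff x_2)))) = 3/4 iff 1 = 3/4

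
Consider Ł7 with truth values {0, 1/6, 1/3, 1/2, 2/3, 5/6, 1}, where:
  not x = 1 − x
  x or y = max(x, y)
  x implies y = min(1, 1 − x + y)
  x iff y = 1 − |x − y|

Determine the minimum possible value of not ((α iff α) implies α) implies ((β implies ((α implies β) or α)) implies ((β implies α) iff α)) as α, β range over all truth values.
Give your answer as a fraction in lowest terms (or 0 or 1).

Take α = 0, β = 0:
α iff α = 0 iff 0 = 1
(α iff α) implies α = 1 implies 0 = 0
not ((α iff α) implies α) = not 0 = 1
α implies β = 0 implies 0 = 1
(α implies β) or α = 1 or 0 = 1
β implies ((α implies β) or α) = 0 implies 1 = 1
β implies α = 0 implies 0 = 1
(β implies α) iff α = 1 iff 0 = 0
(β implies ((α implies β) or α)) implies ((β implies α) iff α) = 1 implies 0 = 0
not ((α iff α) implies α) implies ((β implies ((α implies β) or α)) implies ((β implies α) iff α)) = 1 implies 0 = 0
No assignment yields a value below 0, so this is the minimum.

0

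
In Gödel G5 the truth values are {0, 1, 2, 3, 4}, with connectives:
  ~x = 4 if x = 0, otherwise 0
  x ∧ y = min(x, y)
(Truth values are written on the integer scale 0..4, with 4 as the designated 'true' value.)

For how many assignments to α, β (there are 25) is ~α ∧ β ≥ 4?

1

value 4: 1 assignment (counts)
value 3: 1 assignment
value 2: 1 assignment
value 1: 1 assignment
value 0: 21 assignments
So 1 of the 25 assignments meets the threshold.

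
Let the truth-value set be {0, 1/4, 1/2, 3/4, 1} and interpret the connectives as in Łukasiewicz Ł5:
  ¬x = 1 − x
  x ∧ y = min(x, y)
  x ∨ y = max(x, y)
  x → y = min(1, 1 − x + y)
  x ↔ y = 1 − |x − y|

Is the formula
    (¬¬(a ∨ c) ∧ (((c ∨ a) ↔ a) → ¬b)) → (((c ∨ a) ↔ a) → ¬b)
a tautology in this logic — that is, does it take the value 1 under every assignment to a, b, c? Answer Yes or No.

At a = 1/4, b = 1/2, c = 3/4, for instance:
a ∨ c = 1/4 ∨ 3/4 = 3/4
¬(a ∨ c) = ¬3/4 = 1/4
¬¬(a ∨ c) = ¬1/4 = 3/4
c ∨ a = 3/4 ∨ 1/4 = 3/4
(c ∨ a) ↔ a = 3/4 ↔ 1/4 = 1/2
¬b = ¬1/2 = 1/2
((c ∨ a) ↔ a) → ¬b = 1/2 → 1/2 = 1
¬¬(a ∨ c) ∧ (((c ∨ a) ↔ a) → ¬b) = 3/4 ∧ 1 = 3/4
(¬¬(a ∨ c) ∧ (((c ∨ a) ↔ a) → ¬b)) → (((c ∨ a) ↔ a) → ¬b) = 3/4 → 1 = 1
and checking the remaining 124 assignments likewise gives ≥ 1 in every case.

Yes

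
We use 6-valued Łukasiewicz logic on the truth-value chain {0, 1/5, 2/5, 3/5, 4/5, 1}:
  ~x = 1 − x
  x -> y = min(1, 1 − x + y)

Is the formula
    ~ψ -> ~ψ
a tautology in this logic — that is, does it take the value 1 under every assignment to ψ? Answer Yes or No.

Yes

ψ = 0 ↦ 1
ψ = 1/5 ↦ 1
ψ = 2/5 ↦ 1
ψ = 3/5 ↦ 1
ψ = 4/5 ↦ 1
ψ = 1 ↦ 1
Every assignment gives a value ≥ 1.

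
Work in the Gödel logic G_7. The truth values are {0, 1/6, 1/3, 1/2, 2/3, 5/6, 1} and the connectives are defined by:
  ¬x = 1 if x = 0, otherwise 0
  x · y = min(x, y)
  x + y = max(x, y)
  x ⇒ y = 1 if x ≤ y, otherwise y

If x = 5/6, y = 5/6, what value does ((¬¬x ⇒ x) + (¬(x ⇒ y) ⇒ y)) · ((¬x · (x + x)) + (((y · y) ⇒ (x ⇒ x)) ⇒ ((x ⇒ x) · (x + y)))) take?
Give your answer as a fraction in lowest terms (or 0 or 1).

5/6

¬x = ¬5/6 = 0
¬¬x = ¬0 = 1
¬¬x ⇒ x = 1 ⇒ 5/6 = 5/6
x ⇒ y = 5/6 ⇒ 5/6 = 1
¬(x ⇒ y) = ¬1 = 0
¬(x ⇒ y) ⇒ y = 0 ⇒ 5/6 = 1
(¬¬x ⇒ x) + (¬(x ⇒ y) ⇒ y) = 5/6 + 1 = 1
¬x = ¬5/6 = 0
x + x = 5/6 + 5/6 = 5/6
¬x · (x + x) = 0 · 5/6 = 0
y · y = 5/6 · 5/6 = 5/6
x ⇒ x = 5/6 ⇒ 5/6 = 1
(y · y) ⇒ (x ⇒ x) = 5/6 ⇒ 1 = 1
x ⇒ x = 5/6 ⇒ 5/6 = 1
x + y = 5/6 + 5/6 = 5/6
(x ⇒ x) · (x + y) = 1 · 5/6 = 5/6
((y · y) ⇒ (x ⇒ x)) ⇒ ((x ⇒ x) · (x + y)) = 1 ⇒ 5/6 = 5/6
(¬x · (x + x)) + (((y · y) ⇒ (x ⇒ x)) ⇒ ((x ⇒ x) · (x + y))) = 0 + 5/6 = 5/6
((¬¬x ⇒ x) + (¬(x ⇒ y) ⇒ y)) · ((¬x · (x + x)) + (((y · y) ⇒ (x ⇒ x)) ⇒ ((x ⇒ x) · (x + y)))) = 1 · 5/6 = 5/6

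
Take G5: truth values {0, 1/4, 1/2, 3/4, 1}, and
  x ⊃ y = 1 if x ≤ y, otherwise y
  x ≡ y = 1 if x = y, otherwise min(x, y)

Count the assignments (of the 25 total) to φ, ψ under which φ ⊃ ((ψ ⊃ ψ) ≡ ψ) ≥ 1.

value 1: 15 assignments (counts)
value 3/4: 1 assignment
value 1/2: 2 assignments
value 1/4: 3 assignments
value 0: 4 assignments
So 15 of the 25 assignments meet the threshold.

15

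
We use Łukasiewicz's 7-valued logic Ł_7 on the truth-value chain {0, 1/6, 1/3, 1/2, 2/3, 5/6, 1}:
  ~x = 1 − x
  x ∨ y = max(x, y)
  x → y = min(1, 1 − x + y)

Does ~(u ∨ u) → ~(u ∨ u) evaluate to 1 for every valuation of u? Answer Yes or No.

u = 0 ↦ 1
u = 1/6 ↦ 1
u = 1/3 ↦ 1
u = 1/2 ↦ 1
u = 2/3 ↦ 1
u = 5/6 ↦ 1
u = 1 ↦ 1
Every assignment gives a value ≥ 1.

Yes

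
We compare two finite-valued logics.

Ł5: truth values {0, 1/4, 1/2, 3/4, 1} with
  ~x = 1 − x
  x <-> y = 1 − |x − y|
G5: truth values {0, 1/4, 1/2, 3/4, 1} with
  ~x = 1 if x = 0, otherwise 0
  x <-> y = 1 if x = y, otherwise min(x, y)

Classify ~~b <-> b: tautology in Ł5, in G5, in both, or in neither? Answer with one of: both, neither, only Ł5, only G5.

only Ł5

In Ł5: every assignment gives 1 — tautology.
In G5: at b = 1/4 the value is 1/4 — not a tautology.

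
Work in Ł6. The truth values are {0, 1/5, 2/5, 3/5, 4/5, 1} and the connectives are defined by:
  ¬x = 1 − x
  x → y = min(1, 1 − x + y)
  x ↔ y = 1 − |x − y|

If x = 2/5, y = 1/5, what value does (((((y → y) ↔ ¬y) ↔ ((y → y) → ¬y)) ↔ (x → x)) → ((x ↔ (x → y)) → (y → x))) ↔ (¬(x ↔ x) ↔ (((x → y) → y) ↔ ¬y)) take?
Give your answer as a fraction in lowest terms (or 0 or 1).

y → y = 1/5 → 1/5 = 1
¬y = ¬1/5 = 4/5
(y → y) ↔ ¬y = 1 ↔ 4/5 = 4/5
y → y = 1/5 → 1/5 = 1
¬y = ¬1/5 = 4/5
(y → y) → ¬y = 1 → 4/5 = 4/5
((y → y) ↔ ¬y) ↔ ((y → y) → ¬y) = 4/5 ↔ 4/5 = 1
x → x = 2/5 → 2/5 = 1
(((y → y) ↔ ¬y) ↔ ((y → y) → ¬y)) ↔ (x → x) = 1 ↔ 1 = 1
x → y = 2/5 → 1/5 = 4/5
x ↔ (x → y) = 2/5 ↔ 4/5 = 3/5
y → x = 1/5 → 2/5 = 1
(x ↔ (x → y)) → (y → x) = 3/5 → 1 = 1
((((y → y) ↔ ¬y) ↔ ((y → y) → ¬y)) ↔ (x → x)) → ((x ↔ (x → y)) → (y → x)) = 1 → 1 = 1
x ↔ x = 2/5 ↔ 2/5 = 1
¬(x ↔ x) = ¬1 = 0
x → y = 2/5 → 1/5 = 4/5
(x → y) → y = 4/5 → 1/5 = 2/5
¬y = ¬1/5 = 4/5
((x → y) → y) ↔ ¬y = 2/5 ↔ 4/5 = 3/5
¬(x ↔ x) ↔ (((x → y) → y) ↔ ¬y) = 0 ↔ 3/5 = 2/5
(((((y → y) ↔ ¬y) ↔ ((y → y) → ¬y)) ↔ (x → x)) → ((x ↔ (x → y)) → (y → x))) ↔ (¬(x ↔ x) ↔ (((x → y) → y) ↔ ¬y)) = 1 ↔ 2/5 = 2/5

2/5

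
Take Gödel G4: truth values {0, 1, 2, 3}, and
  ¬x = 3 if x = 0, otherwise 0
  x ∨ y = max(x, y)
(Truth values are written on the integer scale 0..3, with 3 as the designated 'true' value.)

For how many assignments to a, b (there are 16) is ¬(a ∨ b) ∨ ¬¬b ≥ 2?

13

a = 0, b = 0 ↦ 3  ≥
a = 0, b = 1 ↦ 3  ≥
a = 0, b = 2 ↦ 3  ≥
a = 0, b = 3 ↦ 3  ≥
a = 1, b = 0 ↦ 0  <
a = 1, b = 1 ↦ 3  ≥
a = 1, b = 2 ↦ 3  ≥
a = 1, b = 3 ↦ 3  ≥
a = 2, b = 0 ↦ 0  <
a = 2, b = 1 ↦ 3  ≥
a = 2, b = 2 ↦ 3  ≥
a = 2, b = 3 ↦ 3  ≥
a = 3, b = 0 ↦ 0  <
a = 3, b = 1 ↦ 3  ≥
a = 3, b = 2 ↦ 3  ≥
a = 3, b = 3 ↦ 3  ≥
So 13 of the 16 assignments meet the threshold.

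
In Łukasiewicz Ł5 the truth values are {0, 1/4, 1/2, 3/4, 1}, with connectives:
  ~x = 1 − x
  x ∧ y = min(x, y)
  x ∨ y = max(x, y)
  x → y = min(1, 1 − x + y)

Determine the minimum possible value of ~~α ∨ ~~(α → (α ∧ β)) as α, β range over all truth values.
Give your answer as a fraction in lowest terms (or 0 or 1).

1/2

Take α = 1/2, β = 0:
~α = ~1/2 = 1/2
~~α = ~1/2 = 1/2
α ∧ β = 1/2 ∧ 0 = 0
α → (α ∧ β) = 1/2 → 0 = 1/2
~(α → (α ∧ β)) = ~1/2 = 1/2
~~(α → (α ∧ β)) = ~1/2 = 1/2
~~α ∨ ~~(α → (α ∧ β)) = 1/2 ∨ 1/2 = 1/2
No assignment yields a value below 1/2, so this is the minimum.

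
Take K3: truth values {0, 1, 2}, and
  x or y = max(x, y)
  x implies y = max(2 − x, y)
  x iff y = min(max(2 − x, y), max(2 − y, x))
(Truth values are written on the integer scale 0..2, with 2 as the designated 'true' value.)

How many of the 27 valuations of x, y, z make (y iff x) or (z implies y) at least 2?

17

value 2: 17 assignments (counts)
value 1: 9 assignments
value 0: 1 assignment
So 17 of the 27 assignments meet the threshold.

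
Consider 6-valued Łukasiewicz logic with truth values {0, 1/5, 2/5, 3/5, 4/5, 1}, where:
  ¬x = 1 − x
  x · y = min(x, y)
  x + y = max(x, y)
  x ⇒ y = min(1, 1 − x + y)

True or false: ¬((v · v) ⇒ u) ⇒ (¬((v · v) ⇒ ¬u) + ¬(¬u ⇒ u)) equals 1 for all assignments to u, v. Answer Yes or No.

No

Counterexample: take u = 1/5, v = 1.
v · v = 1 · 1 = 1
(v · v) ⇒ u = 1 ⇒ 1/5 = 1/5
¬((v · v) ⇒ u) = ¬1/5 = 4/5
v · v = 1 · 1 = 1
¬u = ¬1/5 = 4/5
(v · v) ⇒ ¬u = 1 ⇒ 4/5 = 4/5
¬((v · v) ⇒ ¬u) = ¬4/5 = 1/5
¬u = ¬1/5 = 4/5
¬u ⇒ u = 4/5 ⇒ 1/5 = 2/5
¬(¬u ⇒ u) = ¬2/5 = 3/5
¬((v · v) ⇒ ¬u) + ¬(¬u ⇒ u) = 1/5 + 3/5 = 3/5
¬((v · v) ⇒ u) ⇒ (¬((v · v) ⇒ ¬u) + ¬(¬u ⇒ u)) = 4/5 ⇒ 3/5 = 4/5
This gives 4/5 ≠ 1.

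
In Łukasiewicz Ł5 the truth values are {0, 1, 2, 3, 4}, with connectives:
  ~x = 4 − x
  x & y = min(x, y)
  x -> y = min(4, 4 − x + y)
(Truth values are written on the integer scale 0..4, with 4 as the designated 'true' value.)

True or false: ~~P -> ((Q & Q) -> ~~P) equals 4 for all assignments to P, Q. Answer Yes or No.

At P = 0, Q = 2, for instance:
~P = ~0 = 4
~~P = ~4 = 0
Q & Q = 2 & 2 = 2
(Q & Q) -> ~~P = 2 -> 0 = 2
~~P -> ((Q & Q) -> ~~P) = 0 -> 2 = 4
and checking the remaining 24 assignments likewise gives ≥ 4 in every case.

Yes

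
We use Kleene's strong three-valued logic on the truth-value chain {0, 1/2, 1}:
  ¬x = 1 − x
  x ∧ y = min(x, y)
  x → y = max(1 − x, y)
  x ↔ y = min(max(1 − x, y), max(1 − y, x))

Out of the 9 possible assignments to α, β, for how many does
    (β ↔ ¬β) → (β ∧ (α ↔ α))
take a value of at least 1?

α = 0, β = 0 ↦ 1  ≥
α = 0, β = 1/2 ↦ 1/2  <
α = 0, β = 1 ↦ 1  ≥
α = 1/2, β = 0 ↦ 1  ≥
α = 1/2, β = 1/2 ↦ 1/2  <
α = 1/2, β = 1 ↦ 1  ≥
α = 1, β = 0 ↦ 1  ≥
α = 1, β = 1/2 ↦ 1/2  <
α = 1, β = 1 ↦ 1  ≥
So 6 of the 9 assignments meet the threshold.

6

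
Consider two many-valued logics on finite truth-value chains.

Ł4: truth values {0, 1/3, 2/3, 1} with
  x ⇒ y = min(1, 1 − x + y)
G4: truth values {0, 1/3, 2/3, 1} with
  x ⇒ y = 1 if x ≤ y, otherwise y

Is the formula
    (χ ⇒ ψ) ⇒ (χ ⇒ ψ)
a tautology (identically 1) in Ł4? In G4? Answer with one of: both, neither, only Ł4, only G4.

In Ł4: every assignment gives 1 — tautology.
In G4: every assignment gives 1 — tautology.

both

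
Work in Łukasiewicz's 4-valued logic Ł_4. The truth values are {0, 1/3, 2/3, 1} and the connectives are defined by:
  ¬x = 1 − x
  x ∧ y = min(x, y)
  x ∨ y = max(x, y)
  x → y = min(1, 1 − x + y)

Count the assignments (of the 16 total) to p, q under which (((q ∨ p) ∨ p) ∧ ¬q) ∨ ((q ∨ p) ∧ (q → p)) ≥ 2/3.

p = 0, q = 0 ↦ 0  <
p = 0, q = 1/3 ↦ 1/3  <
p = 0, q = 2/3 ↦ 1/3  <
p = 0, q = 1 ↦ 0  <
p = 1/3, q = 0 ↦ 1/3  <
p = 1/3, q = 1/3 ↦ 1/3  <
p = 1/3, q = 2/3 ↦ 2/3  ≥
p = 1/3, q = 1 ↦ 1/3  <
p = 2/3, q = 0 ↦ 2/3  ≥
p = 2/3, q = 1/3 ↦ 2/3  ≥
p = 2/3, q = 2/3 ↦ 2/3  ≥
p = 2/3, q = 1 ↦ 2/3  ≥
p = 1, q = 0 ↦ 1  ≥
p = 1, q = 1/3 ↦ 1  ≥
p = 1, q = 2/3 ↦ 1  ≥
p = 1, q = 1 ↦ 1  ≥
So 9 of the 16 assignments meet the threshold.

9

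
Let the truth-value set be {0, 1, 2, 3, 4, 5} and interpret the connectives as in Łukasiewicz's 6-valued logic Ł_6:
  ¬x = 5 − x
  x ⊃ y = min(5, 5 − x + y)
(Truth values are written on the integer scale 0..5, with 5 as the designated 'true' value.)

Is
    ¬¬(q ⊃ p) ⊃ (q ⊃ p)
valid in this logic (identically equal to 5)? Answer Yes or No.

Yes

At p = 4, q = 3, for instance:
q ⊃ p = 3 ⊃ 4 = 5
¬(q ⊃ p) = ¬5 = 0
¬¬(q ⊃ p) = ¬0 = 5
¬¬(q ⊃ p) ⊃ (q ⊃ p) = 5 ⊃ 5 = 5
and checking the remaining 35 assignments likewise gives ≥ 5 in every case.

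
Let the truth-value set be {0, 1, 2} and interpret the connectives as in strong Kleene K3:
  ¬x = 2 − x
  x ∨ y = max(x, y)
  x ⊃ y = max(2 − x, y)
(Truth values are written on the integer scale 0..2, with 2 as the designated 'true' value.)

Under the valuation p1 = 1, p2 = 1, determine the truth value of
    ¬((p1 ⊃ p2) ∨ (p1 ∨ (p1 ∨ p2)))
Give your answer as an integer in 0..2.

1

p1 ⊃ p2 = 1 ⊃ 1 = 1
p1 ∨ p2 = 1 ∨ 1 = 1
p1 ∨ (p1 ∨ p2) = 1 ∨ 1 = 1
(p1 ⊃ p2) ∨ (p1 ∨ (p1 ∨ p2)) = 1 ∨ 1 = 1
¬((p1 ⊃ p2) ∨ (p1 ∨ (p1 ∨ p2))) = ¬1 = 1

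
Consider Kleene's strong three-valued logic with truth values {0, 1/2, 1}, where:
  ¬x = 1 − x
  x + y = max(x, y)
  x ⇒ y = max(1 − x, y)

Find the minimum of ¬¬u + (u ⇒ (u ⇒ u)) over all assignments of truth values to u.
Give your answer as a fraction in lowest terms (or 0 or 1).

1/2

Take u = 1/2:
¬u = ¬1/2 = 1/2
¬¬u = ¬1/2 = 1/2
u ⇒ u = 1/2 ⇒ 1/2 = 1/2
u ⇒ (u ⇒ u) = 1/2 ⇒ 1/2 = 1/2
¬¬u + (u ⇒ (u ⇒ u)) = 1/2 + 1/2 = 1/2
No assignment yields a value below 1/2, so this is the minimum.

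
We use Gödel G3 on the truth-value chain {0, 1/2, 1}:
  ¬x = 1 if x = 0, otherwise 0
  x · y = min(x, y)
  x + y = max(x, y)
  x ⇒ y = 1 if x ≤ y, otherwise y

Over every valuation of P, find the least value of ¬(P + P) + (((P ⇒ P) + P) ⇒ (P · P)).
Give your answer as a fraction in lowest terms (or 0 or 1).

1/2

Take P = 1/2:
P + P = 1/2 + 1/2 = 1/2
¬(P + P) = ¬1/2 = 0
P ⇒ P = 1/2 ⇒ 1/2 = 1
(P ⇒ P) + P = 1 + 1/2 = 1
P · P = 1/2 · 1/2 = 1/2
((P ⇒ P) + P) ⇒ (P · P) = 1 ⇒ 1/2 = 1/2
¬(P + P) + (((P ⇒ P) + P) ⇒ (P · P)) = 0 + 1/2 = 1/2
No assignment yields a value below 1/2, so this is the minimum.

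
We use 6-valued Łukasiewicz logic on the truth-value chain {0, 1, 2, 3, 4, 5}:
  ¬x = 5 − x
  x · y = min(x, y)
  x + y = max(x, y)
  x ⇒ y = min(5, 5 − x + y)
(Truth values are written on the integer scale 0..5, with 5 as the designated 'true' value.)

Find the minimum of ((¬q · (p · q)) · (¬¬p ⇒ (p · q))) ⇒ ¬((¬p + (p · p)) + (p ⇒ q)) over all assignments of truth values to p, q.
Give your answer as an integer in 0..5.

Take p = 2, q = 2:
¬q = ¬2 = 3
p · q = 2 · 2 = 2
¬q · (p · q) = 3 · 2 = 2
¬p = ¬2 = 3
¬¬p = ¬3 = 2
p · q = 2 · 2 = 2
¬¬p ⇒ (p · q) = 2 ⇒ 2 = 5
(¬q · (p · q)) · (¬¬p ⇒ (p · q)) = 2 · 5 = 2
¬p = ¬2 = 3
p · p = 2 · 2 = 2
¬p + (p · p) = 3 + 2 = 3
p ⇒ q = 2 ⇒ 2 = 5
(¬p + (p · p)) + (p ⇒ q) = 3 + 5 = 5
¬((¬p + (p · p)) + (p ⇒ q)) = ¬5 = 0
((¬q · (p · q)) · (¬¬p ⇒ (p · q))) ⇒ ¬((¬p + (p · p)) + (p ⇒ q)) = 2 ⇒ 0 = 3
No assignment yields a value below 3, so this is the minimum.

3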